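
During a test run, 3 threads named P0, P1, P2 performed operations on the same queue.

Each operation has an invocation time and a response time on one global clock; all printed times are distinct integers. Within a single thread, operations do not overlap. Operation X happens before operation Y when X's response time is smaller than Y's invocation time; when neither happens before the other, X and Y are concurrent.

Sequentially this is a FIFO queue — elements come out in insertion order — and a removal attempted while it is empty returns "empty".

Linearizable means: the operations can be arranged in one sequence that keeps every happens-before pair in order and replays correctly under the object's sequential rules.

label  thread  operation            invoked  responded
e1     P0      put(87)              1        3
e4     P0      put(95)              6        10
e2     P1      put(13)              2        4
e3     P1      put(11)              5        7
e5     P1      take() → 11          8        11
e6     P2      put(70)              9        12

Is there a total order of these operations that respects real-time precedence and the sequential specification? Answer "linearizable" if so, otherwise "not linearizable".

not linearizable

the violation lands at event 11, e5's response at time 11: events 1..10 linearize, events 1..11 do not
real-time-consistent orders of the 5 completed operations: 6 — all fail the queue replay
including or dropping the 1 pending operation (e6) in any combination fails
one such order, e1, e2, e3, e4, e5 (pending dropped), breaks at step 5 where e5 take() → 11 is illegal
one such order, e1, e2, e3, e5, e4 (pending dropped), breaks at step 4 where e5 take() → 11 is illegal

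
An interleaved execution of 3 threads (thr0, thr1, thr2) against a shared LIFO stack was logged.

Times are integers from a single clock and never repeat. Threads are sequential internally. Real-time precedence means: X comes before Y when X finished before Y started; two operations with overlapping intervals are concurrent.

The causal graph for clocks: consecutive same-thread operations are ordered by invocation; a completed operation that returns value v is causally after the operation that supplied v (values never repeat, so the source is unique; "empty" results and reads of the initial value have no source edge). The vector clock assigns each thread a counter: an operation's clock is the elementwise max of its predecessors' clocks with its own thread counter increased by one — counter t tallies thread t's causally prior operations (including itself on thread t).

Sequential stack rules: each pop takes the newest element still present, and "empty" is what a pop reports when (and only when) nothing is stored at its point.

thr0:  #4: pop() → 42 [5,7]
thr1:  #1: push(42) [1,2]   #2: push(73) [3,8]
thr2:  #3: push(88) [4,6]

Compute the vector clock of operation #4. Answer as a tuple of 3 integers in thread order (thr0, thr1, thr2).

#3 (invocation 4): nothing precedes it; thr2's component alone gives (0, 0, 1)
#1 (invocation 1): nothing precedes it; thr1's component alone gives (0, 1, 0)
invoked at 3, #2 merges VC(#1)=(0, 1, 0) and bumps thr1's slot → (0, 2, 0)
invoked at 5, #4 merges VC(#1)=(0, 1, 0) and bumps thr0's slot → (1, 1, 0)
target: VC(#4) = (1, 1, 0)

(1, 1, 0)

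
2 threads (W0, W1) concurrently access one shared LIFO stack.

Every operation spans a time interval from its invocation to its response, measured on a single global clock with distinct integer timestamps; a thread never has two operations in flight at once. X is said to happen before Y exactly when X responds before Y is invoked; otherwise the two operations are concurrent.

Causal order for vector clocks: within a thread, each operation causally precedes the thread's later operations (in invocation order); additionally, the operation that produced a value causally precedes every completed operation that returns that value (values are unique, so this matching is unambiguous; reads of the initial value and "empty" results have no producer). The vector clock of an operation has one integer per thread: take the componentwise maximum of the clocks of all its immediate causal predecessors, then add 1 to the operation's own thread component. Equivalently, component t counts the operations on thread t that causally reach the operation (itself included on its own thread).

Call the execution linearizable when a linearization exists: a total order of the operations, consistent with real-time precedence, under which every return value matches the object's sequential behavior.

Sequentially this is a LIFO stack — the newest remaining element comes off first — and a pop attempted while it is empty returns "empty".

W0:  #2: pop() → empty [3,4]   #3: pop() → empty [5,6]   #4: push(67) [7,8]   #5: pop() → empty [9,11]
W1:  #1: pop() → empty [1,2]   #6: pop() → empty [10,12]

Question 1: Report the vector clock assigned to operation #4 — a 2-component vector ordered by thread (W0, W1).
root op #1, invoked 1: fresh clock plus W1's own tick → (0, 1)
root op #2, invoked 3: fresh clock plus W0's own tick → (1, 0)
#6 (invocation 10): componentwise max over VC(#1)=(0, 1), +1 at W1, giving (0, 2)
#3 (invocation 5): componentwise max over VC(#2)=(1, 0), +1 at W0, giving (2, 0)
#4 (invocation 7): componentwise max over VC(#3)=(2, 0), +1 at W0, giving (3, 0)
#5 (invocation 9): componentwise max over VC(#4)=(3, 0), +1 at W0, giving (4, 0)
target: VC(#4) = (3, 0)

(3, 0)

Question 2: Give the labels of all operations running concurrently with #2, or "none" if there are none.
overlap test against #2 [3,4]: concurrent iff the interval meets 3..4
#1 [1,2]: before
#3 [5,6]: after
#4 [7,8]: after
#5 [9,11]: after
#6 [10,12]: after

none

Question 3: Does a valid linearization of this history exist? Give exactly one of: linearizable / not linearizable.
through event 11 a valid linearization exists; event 12 (#6 responding at time 12) ends that
no legal order exists: 2 real-time-consistent candidates over 6 completed LIFO stack operations, all rejected
take #1, #2, #3, #4, #5, #6: step 5 already fails, because #5 pop() → empty cannot occur there
take #1, #2, #3, #4, #6, #5: step 5 already fails, because #6 pop() → empty cannot occur there

not linearizable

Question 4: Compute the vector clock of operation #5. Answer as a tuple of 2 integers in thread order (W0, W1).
#1 (invocation 1): nothing precedes it; W1's component alone gives (0, 1)
#2 (invocation 3): nothing precedes it; W0's component alone gives (1, 0)
#6, invoked 10, takes VC(#1)=(0, 1) under max, adds 1 for W1 → (0, 2)
#3, invoked 5, takes VC(#2)=(1, 0) under max, adds 1 for W0 → (2, 0)
#4, invoked 7, takes VC(#3)=(2, 0) under max, adds 1 for W0 → (3, 0)
#5, invoked 9, takes VC(#4)=(3, 0) under max, adds 1 for W0 → (4, 0)
target: VC(#5) = (4, 0)

(4, 0)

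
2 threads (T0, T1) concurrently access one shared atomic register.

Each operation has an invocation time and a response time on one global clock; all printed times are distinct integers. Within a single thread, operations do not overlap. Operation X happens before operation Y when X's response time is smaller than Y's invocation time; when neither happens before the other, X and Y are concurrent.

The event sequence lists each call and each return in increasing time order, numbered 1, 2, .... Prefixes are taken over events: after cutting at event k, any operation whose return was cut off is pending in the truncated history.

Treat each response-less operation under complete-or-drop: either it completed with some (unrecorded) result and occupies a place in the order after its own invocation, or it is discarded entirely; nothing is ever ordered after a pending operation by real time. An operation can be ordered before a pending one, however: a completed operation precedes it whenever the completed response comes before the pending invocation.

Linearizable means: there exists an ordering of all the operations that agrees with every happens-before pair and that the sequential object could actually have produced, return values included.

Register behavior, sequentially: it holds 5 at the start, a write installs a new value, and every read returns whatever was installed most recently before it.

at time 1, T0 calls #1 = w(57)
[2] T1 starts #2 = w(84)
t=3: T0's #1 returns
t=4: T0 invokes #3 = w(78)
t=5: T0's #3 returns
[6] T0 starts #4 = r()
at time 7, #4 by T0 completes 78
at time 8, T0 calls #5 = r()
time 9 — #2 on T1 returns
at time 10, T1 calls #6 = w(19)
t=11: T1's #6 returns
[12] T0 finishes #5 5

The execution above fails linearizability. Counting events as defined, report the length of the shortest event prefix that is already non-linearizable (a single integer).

12

events 1..11 are linearizable, e.g. via #1, #2, #3, #4, #5, #6:
step 1: #1 w(57) — value 57
step 2: #2 w(84) — value 84
step 3: #3 w(78) — value 78
step 4: #4 r() → 78 — value 78
step 5: #5 r() (pending, included) — value 78
step 6: #6 w(19) — value 19
adding event 12 (#5 responds at 12) leaves no legal real-time order
take #1, #2, #3, #4, #5, #6: step 5 already fails, because #5 r() → 5 cannot occur there
take #1, #2, #3, #4, #6, #5: step 6 already fails, because #5 r() → 5 cannot occur there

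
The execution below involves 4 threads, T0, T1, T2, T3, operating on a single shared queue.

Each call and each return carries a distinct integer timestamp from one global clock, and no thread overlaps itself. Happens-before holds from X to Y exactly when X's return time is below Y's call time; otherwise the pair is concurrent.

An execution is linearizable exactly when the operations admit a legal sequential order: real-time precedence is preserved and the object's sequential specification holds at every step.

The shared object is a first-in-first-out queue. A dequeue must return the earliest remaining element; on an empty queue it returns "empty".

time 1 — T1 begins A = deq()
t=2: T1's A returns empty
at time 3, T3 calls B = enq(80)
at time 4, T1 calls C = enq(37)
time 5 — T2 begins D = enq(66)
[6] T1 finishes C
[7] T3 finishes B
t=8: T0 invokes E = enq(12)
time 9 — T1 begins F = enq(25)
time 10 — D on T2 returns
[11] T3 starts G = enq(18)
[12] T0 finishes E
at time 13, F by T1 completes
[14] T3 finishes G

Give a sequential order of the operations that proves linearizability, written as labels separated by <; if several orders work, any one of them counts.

step 1: A deq() → empty — queue <>
step 2: B enq(80) — queue <80>
step 3: C enq(37) — queue <80,37>
step 4: D enq(66) — queue <80,37,66>
step 5: E enq(12) — queue <80,37,66,12>
step 6: F enq(25) — queue <80,37,66,12,25>
step 7: G enq(18) — queue <80,37,66,12,25,18>

A < B < C < D < E < F < G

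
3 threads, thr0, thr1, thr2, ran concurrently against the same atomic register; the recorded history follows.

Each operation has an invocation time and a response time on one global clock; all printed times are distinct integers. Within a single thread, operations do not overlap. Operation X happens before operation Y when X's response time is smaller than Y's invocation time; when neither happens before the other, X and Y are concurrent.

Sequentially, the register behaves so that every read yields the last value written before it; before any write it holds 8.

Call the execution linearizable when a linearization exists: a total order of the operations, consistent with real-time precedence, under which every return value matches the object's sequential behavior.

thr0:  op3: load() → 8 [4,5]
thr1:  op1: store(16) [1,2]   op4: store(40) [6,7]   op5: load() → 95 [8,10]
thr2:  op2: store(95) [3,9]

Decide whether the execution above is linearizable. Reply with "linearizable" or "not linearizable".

the violation lands at event 5, op3's response at time 5: events 1..4 linearize, events 1..5 do not
the completed operations (2 total) allow one real-time order; the atomic register replay rejects it
no escape via the 1 pending operation (op2): every completion choice fails
e.g. op1, op3 (pending dropped): illegal at step 2, since op3 load() → 8 cannot apply there

not linearizable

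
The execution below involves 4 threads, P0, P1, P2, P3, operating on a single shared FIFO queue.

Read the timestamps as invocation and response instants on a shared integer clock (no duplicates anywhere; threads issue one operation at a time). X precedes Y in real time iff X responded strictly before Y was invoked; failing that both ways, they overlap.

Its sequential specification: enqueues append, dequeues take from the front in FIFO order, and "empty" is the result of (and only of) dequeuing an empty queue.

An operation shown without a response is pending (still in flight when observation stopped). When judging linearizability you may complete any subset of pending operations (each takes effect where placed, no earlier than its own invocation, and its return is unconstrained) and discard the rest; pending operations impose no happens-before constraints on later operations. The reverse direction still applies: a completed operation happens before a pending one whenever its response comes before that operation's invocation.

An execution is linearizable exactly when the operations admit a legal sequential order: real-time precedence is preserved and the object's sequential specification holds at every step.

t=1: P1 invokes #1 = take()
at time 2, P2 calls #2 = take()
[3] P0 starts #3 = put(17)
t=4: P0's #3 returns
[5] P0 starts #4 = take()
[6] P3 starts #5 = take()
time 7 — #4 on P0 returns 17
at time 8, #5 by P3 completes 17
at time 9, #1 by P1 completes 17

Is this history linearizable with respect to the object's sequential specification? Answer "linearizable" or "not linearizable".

not linearizable

events 1..7 are fine; event 8 — the response of #5 at time 8 — makes the prefix non-linearizable
2 orders of the 3 completed FIFO queue ops respect real time; none is legal
every completion of the 2 pending operations (#1, #2) was checked; none linearizes
sample order #3, #4, #5 (pending dropped) stalls at step 3 — #5 take() → 17 has no legal effect
sample order #3, #5, #4 (pending dropped) stalls at step 3 — #4 take() → 17 has no legal effect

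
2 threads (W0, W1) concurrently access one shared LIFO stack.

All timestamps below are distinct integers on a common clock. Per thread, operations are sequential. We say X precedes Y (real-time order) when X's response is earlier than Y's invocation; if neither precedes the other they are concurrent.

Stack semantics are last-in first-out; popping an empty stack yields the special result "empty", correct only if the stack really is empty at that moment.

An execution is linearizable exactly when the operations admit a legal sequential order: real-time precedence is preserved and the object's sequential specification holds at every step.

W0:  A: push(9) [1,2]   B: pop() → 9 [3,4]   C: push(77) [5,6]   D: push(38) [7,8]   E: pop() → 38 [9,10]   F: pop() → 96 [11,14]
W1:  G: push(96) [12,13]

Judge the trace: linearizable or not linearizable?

witness order: A, B, C, D, E, G, F
step 1: A push(9) — stack <9>
step 2: B pop() → 9 — stack <>
step 3: C push(77) — stack <77>
step 4: D push(38) — stack <77,38>
step 5: E pop() → 38 — stack <77>
step 6: G push(96) — stack <77,96>
step 7: F pop() → 96 — stack <77>

linearizable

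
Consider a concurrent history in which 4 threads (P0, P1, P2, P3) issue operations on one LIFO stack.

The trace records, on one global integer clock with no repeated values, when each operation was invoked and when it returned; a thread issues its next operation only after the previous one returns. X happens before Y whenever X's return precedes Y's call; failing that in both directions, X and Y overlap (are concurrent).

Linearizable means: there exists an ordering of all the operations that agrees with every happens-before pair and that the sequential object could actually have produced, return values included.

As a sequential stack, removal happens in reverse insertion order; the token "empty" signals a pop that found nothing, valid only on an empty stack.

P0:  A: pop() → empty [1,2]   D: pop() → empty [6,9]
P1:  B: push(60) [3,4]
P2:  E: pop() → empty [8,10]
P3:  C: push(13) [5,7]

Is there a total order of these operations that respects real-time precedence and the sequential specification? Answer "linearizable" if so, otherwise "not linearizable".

events 1..8 are fine; event 9 — the response of D at time 9 — makes the prefix non-linearizable
checked exhaustively: 2 real-time-consistent orders of 4 completed operations, zero legal LIFO stack replays
no completion choice of the 1 pending operation (E) rescues it — every subset was tried
sample order A, B, C, D (pending dropped) stalls at step 4 — D pop() → empty has no legal effect
sample order A, B, D, C (pending dropped) stalls at step 3 — D pop() → empty has no legal effect

not linearizable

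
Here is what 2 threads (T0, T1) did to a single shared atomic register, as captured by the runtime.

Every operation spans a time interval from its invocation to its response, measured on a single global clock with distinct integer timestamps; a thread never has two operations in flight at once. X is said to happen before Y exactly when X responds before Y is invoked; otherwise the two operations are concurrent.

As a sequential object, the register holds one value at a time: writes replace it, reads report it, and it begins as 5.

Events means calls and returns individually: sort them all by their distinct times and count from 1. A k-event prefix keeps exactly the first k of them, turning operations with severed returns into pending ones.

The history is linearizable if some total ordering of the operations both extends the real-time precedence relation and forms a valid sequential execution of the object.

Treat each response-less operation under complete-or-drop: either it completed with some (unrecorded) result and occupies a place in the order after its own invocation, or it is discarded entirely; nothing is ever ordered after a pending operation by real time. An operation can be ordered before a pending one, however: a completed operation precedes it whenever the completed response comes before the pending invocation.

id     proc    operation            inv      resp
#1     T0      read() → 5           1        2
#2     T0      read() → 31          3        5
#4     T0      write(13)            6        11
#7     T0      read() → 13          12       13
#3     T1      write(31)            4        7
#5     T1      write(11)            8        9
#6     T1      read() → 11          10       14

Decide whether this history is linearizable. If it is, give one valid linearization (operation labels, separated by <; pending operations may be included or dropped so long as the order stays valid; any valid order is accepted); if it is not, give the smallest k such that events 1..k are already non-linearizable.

linearizable — witness: #1 < #3 < #2 < #5 < #6 < #4 < #7

step 1: #1 read() → 5 — value 5
step 2: #3 write(31) — value 31
step 3: #2 read() → 31 — value 31
step 4: #5 write(11) — value 11
step 5: #6 read() → 11 — value 11
step 6: #4 write(13) — value 13
step 7: #7 read() → 13 — value 13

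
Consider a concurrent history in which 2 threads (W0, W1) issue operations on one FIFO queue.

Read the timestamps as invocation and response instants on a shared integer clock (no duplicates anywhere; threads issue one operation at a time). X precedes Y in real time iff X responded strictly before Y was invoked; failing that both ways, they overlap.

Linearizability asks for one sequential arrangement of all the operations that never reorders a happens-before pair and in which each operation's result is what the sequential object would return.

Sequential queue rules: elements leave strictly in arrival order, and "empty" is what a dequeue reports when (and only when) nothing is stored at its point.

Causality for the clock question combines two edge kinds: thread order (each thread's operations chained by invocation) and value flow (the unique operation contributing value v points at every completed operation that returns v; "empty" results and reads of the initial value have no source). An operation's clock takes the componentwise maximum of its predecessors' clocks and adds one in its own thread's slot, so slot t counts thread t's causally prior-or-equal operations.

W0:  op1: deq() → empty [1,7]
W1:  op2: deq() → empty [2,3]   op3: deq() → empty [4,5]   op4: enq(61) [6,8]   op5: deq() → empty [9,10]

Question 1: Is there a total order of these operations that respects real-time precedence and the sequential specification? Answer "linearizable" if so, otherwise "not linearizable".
not linearizable

the violation lands at event 10, op5's response at time 10: events 1..9 linearize, events 1..10 do not
the 5 completed operations admit 4 real-time orders; each fails the FIFO queue replay
one such order, op1, op2, op3, op4, op5, breaks at step 5 where op5 deq() → empty is illegal
one such order, op2, op1, op3, op4, op5, breaks at step 5 where op5 deq() → empty is illegal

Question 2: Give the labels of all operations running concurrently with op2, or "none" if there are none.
Answer: op1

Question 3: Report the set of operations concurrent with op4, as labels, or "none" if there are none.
Answer: op1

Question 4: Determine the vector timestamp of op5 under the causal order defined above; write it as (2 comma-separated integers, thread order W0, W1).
Answer: (0, 4)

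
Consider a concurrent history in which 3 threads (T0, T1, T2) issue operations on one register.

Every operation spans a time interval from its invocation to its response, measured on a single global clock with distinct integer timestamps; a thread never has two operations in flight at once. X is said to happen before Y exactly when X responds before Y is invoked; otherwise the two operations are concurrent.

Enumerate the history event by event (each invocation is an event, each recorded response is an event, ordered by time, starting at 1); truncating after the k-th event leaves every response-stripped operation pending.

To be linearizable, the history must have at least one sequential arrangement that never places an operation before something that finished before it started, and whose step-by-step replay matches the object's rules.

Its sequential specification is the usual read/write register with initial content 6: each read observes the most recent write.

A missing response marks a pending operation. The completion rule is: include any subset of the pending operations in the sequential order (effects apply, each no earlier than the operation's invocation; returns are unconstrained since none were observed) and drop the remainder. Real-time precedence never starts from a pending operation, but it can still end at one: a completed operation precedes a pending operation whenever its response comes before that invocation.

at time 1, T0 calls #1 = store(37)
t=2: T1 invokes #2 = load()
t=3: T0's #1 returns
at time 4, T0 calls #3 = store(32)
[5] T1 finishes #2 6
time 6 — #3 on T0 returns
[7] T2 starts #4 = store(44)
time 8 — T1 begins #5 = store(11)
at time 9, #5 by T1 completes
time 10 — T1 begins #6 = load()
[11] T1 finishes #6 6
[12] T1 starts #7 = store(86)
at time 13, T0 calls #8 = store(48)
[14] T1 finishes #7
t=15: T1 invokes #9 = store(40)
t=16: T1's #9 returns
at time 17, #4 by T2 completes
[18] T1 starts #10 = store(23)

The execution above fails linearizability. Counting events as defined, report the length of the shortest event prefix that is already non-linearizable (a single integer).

events 1..10 are still linearizable — one witness is #2, #1, #3, #4, #5:
after step 1 (#2 load() → 6): value 6
after step 2 (#1 store(37)): value 37
after step 3 (#3 store(32)): value 32
after step 4 (#4 store(44) (pending, included)): value 44
after step 5 (#5 store(11)): value 11
adding event 11 (#6 responds at 11) leaves no legal real-time order
include/drop combinations of the 1 pending operation (#4) were all tried; none helps
one such order, #1, #2, #3, #5, #6 (pending dropped), breaks at step 2 where #2 load() → 6 is illegal
one such order, #1, #3, #2, #5, #6 (pending dropped), breaks at step 3 where #2 load() → 6 is illegal

11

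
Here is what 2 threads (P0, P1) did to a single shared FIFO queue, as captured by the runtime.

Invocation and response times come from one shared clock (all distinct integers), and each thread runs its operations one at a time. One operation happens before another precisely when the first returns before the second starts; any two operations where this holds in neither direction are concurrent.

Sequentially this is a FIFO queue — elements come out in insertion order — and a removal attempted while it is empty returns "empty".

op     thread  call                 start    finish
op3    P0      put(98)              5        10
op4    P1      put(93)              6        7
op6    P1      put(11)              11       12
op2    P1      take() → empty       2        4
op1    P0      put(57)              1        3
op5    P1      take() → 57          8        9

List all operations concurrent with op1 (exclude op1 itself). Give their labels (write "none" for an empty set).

op2

op1 runs from 1 to 3; window-overlapping ops are concurrent
op2 [2,4]: concurrent
op3 [5,10]: after
op4 [6,7]: after
op5 [8,9]: after
op6 [11,12]: after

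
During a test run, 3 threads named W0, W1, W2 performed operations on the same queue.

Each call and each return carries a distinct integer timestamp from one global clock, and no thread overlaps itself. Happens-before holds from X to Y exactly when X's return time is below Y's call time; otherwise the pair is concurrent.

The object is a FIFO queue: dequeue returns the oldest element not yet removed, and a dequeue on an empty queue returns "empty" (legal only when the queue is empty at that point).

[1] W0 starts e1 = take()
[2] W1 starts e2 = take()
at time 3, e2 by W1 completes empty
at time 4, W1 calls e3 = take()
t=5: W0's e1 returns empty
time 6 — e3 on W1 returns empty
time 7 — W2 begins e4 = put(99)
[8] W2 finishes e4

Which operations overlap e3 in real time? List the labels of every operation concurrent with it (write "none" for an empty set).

overlap test against e3 [4,6]: concurrent iff the interval meets 4..6
e1 [1,5]: concurrent
e2 [2,3]: before
e4 [7,8]: after

e1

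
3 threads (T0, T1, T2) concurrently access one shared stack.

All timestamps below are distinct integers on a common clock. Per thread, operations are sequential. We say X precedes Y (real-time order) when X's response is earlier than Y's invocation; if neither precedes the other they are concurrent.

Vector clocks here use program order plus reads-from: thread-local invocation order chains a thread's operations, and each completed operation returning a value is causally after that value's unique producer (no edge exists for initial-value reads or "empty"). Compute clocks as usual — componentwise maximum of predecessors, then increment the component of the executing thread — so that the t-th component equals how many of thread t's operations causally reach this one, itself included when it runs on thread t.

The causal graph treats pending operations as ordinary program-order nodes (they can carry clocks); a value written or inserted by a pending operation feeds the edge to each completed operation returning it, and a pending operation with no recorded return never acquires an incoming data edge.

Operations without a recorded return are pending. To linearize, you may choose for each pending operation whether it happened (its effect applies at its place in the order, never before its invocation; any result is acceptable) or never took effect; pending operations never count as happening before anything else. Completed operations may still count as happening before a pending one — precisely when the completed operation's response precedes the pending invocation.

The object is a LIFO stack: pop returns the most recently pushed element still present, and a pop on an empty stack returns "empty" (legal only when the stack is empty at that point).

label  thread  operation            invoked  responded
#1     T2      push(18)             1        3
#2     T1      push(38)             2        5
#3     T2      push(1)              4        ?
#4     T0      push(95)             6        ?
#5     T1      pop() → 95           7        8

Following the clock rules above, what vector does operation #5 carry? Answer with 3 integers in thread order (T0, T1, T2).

(1, 2, 0)

root op #1, invoked 1: fresh clock plus T2's own tick → (0, 0, 1)
root op #2, invoked 2: fresh clock plus T1's own tick → (0, 1, 0)
root op #4, invoked 6: fresh clock plus T0's own tick → (1, 0, 0)
merge at #3 (invoked 4): VC(#1)=(0, 0, 1), own-thread bump on T2 → (0, 0, 2)
merge at #5 (invoked 7): VC(#2)=(0, 1, 0), VC(#4)=(1, 0, 0), own-thread bump on T1 → (1, 2, 0)
target: VC(#5) = (1, 2, 0)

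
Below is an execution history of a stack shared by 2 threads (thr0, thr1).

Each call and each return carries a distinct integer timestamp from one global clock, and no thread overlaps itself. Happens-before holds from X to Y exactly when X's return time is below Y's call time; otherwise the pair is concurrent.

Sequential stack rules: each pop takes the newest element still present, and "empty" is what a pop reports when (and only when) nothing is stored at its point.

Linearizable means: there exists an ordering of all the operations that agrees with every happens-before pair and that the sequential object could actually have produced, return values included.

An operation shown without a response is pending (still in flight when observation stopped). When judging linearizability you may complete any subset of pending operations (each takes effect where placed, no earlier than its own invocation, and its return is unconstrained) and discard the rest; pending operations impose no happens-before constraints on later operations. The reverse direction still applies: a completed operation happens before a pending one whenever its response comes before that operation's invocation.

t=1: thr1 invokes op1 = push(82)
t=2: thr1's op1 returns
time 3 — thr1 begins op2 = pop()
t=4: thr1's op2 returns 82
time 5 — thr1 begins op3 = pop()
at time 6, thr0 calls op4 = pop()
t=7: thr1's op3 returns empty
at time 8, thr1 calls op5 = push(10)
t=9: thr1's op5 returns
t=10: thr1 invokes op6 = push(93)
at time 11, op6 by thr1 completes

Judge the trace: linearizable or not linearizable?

linearizable

witness order: op1, op2, op3, op4, op5, op6
1. op1 push(82), leaving stack <82>
2. op2 pop() → 82, leaving stack <>
3. op3 pop() → empty, leaving stack <>
4. op4 pop() (pending, included), leaving stack <>
5. op5 push(10), leaving stack <10>
6. op6 push(93), leaving stack <10,93>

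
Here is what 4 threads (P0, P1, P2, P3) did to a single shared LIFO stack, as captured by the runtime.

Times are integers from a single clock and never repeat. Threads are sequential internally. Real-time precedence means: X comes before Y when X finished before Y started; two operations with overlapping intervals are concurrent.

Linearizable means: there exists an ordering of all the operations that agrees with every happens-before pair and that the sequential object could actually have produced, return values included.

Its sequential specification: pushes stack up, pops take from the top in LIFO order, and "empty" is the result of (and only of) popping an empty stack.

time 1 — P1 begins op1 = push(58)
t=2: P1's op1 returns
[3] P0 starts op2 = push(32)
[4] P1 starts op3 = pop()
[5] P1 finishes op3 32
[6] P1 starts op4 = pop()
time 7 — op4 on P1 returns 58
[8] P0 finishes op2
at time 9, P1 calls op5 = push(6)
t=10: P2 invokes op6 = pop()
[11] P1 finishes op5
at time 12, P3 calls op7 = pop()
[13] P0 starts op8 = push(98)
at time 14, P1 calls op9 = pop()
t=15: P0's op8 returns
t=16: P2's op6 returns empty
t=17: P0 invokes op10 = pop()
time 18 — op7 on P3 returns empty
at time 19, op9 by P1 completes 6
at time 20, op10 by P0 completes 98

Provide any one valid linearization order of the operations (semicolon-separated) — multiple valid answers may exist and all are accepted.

after step 1 (op1 push(58)): stack <58>
after step 2 (op2 push(32)): stack <58,32>
after step 3 (op3 pop() → 32): stack <58>
after step 4 (op4 pop() → 58): stack <>
after step 5 (op5 push(6)): stack <6>
after step 6 (op9 pop() → 6): stack <>
after step 7 (op6 pop() → empty): stack <>
after step 8 (op7 pop() → empty): stack <>
after step 9 (op8 push(98)): stack <98>
after step 10 (op10 pop() → 98): stack <>

op1; op2; op3; op4; op5; op9; op6; op7; op8; op10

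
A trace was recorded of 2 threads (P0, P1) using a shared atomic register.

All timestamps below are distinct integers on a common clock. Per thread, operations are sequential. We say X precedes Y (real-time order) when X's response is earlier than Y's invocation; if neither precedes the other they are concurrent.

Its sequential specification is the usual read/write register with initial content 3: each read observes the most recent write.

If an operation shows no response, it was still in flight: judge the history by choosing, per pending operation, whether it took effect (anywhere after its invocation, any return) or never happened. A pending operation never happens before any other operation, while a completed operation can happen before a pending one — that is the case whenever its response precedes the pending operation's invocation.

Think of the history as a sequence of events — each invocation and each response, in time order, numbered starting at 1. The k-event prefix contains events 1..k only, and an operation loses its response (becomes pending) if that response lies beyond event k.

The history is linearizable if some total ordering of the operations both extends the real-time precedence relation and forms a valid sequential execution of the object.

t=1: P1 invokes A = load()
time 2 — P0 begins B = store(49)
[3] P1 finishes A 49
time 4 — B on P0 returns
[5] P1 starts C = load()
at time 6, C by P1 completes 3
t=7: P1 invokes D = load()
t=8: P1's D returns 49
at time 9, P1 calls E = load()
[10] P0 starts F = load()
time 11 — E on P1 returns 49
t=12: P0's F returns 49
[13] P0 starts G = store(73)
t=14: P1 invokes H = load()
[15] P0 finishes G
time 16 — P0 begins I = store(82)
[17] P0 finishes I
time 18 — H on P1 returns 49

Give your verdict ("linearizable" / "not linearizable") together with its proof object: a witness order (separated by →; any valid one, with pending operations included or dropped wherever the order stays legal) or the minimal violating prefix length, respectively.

not linearizable — minimal violating prefix: 6 events

prefix check: 1..5 passes, 1..6 fails once C's time-6 response joins
3 completed operations, 2 real-time-consistent orders — every atomic register replay fails
one such order, A, B, C, breaks at step 1 where A load() → 49 is illegal
one such order, B, A, C, breaks at step 3 where C load() → 3 is illegal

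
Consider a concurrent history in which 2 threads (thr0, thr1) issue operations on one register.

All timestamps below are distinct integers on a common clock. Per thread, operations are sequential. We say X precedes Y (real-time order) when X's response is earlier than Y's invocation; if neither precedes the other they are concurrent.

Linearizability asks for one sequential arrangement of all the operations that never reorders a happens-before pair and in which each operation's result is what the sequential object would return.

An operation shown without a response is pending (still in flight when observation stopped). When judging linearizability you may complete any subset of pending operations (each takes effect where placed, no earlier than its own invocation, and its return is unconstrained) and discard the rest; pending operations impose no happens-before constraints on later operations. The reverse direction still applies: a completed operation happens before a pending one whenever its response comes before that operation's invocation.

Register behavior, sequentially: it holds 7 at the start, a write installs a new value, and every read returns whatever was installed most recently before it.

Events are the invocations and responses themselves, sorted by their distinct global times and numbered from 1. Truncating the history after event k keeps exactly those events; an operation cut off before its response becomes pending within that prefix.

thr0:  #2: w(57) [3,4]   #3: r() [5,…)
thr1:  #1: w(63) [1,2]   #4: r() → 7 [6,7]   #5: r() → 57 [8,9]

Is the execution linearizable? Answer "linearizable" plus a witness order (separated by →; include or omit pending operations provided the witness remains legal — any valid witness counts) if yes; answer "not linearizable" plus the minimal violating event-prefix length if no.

not linearizable — minimal violating prefix: 7 events

events 1..6 are fine; event 7 — the response of #4 at time 7 — makes the prefix non-linearizable
the completed operations (3 total) allow one real-time order; the register replay rejects it
completion choices over the 1 pending operation (#3) were checked; none helps
take #1, #2, #4 (pending dropped): step 3 already fails, because #4 r() → 7 cannot occur there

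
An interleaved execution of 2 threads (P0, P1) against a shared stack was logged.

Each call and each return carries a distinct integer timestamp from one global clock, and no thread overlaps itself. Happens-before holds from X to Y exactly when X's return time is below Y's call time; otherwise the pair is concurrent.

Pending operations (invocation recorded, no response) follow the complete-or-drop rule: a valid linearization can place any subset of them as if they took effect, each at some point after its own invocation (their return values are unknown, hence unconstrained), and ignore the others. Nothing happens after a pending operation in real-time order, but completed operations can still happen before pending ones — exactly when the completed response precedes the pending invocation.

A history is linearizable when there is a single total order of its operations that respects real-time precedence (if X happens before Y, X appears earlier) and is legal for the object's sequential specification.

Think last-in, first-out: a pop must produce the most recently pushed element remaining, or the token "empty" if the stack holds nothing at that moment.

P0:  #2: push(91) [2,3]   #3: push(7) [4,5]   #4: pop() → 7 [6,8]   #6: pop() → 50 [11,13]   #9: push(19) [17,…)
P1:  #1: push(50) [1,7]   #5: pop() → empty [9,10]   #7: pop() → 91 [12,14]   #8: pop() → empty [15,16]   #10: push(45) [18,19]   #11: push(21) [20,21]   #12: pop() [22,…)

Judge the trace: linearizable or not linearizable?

prefix check: 1..9 passes, 1..10 fails once #5's time-10 response joins
real-time-consistent orders of the 5 completed operations: 4 — all fail the stack replay
one such order, #1, #2, #3, #4, #5, breaks at step 5 where #5 pop() → empty is illegal
one such order, #2, #1, #3, #4, #5, breaks at step 5 where #5 pop() → empty is illegal

not linearizable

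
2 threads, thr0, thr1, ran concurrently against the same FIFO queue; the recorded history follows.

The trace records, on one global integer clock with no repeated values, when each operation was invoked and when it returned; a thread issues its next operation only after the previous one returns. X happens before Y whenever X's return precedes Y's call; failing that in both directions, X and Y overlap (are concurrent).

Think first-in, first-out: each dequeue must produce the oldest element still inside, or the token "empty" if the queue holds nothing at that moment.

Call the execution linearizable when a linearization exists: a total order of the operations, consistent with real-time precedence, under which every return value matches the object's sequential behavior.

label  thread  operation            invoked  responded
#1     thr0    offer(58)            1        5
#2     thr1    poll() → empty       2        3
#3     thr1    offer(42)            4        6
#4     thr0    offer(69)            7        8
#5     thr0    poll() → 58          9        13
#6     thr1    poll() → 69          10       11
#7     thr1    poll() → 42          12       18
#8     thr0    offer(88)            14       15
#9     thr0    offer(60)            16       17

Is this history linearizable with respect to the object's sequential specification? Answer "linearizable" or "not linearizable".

not linearizable

already the first 11 events (up to #6's response at time 11) admit no linearization; the first 10 still do
every one of the 3 real-time-consistent orders over 5 completed FIFO queue ops fails the sequential spec
every completion of the 1 pending operation (#5) was checked; none linearizes
take #1, #2, #3, #4, #6 (pending dropped): step 2 already fails, because #2 poll() → empty cannot occur there
take #2, #1, #3, #4, #6 (pending dropped): step 5 already fails, because #6 poll() → 69 cannot occur there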